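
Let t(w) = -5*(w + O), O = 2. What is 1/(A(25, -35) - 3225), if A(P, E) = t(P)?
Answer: -1/3360 ≈ -0.00029762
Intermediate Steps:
t(w) = -10 - 5*w (t(w) = -5*(w + 2) = -5*(2 + w) = -10 - 5*w)
A(P, E) = -10 - 5*P
1/(A(25, -35) - 3225) = 1/((-10 - 5*25) - 3225) = 1/((-10 - 125) - 3225) = 1/(-135 - 3225) = 1/(-3360) = -1/3360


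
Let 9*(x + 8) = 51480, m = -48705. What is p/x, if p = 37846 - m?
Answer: 86551/5712 ≈ 15.152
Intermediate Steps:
x = 5712 (x = -8 + (⅑)*51480 = -8 + 5720 = 5712)
p = 86551 (p = 37846 - 1*(-48705) = 37846 + 48705 = 86551)
p/x = 86551/5712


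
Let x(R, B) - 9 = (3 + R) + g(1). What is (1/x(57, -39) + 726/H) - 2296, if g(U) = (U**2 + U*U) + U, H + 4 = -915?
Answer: -151973081/66168 ≈ -2296.8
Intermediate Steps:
H = -919 (H = -4 - 915 = -919)
g(U) = U + 2*U**2 (g(U) = (U**2 + U**2) + U = 2*U**2 + U = U + 2*U**2)
x(R, B) = 15 + R (x(R, B) = 9 + ((3 + R) + 1*(1 + 2*1)) = 9 + ((3 + R) + 1*(1 + 2)) = 9 + ((3 + R) + 1*3) = 9 + ((3 + R) + 3) = 9 + (6 + R) = 15 + R)
(1/x(57, -39) + 726/H) - 2296 = (1/(15 + 57) + 726/(-919)) - 2296 = (1/72 + 726*(-1/919)) - 2296 = (1/72 - 726/919) - 2296 = -51353/66168 - 2296 = -151973081/66168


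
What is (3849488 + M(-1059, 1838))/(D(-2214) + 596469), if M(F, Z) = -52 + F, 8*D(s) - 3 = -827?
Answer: 3848377/596366 ≈ 6.4530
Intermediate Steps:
D(s) = -103 (D(s) = 3/8 + (1/8)*(-827) = 3/8 - 827/8 = -103)
(3849488 + M(-1059, 1838))/(D(-2214) + 596469) = (3849488 + (-52 - 1059))/(-103 + 596469) = (3849488 - 1111)/596366 = 3848377*(1/596366) = 3848377/596366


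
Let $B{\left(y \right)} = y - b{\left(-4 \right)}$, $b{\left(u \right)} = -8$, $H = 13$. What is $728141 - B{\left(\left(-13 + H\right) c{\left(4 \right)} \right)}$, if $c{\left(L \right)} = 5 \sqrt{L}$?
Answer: $728133$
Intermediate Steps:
$B{\left(y \right)} = 8 + y$ ($B{\left(y \right)} = y - -8 = y + 8 = 8 + y$)
$728141 - B{\left(\left(-13 + H\right) c{\left(4 \right)} \right)} = 728141 - \left(8 + \left(-13 + 13\right) 5 \sqrt{4}\right) = 728141 - \left(8 + 0 \cdot 5 \cdot 2\right) = 728141 - \left(8 + 0 \cdot 10\right) = 728141 - \left(8 + 0\right) = 728141 - 8 = 728133$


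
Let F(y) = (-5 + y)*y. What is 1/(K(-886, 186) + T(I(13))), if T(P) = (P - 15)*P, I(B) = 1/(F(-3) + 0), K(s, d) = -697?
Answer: -576/401831 ≈ -0.0014334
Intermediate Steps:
F(y) = y*(-5 + y)
I(B) = 1/24 (I(B) = 1/(-3*(-5 - 3) + 0) = 1/(-3*(-8) + 0) = 1/(24 + 0) = 1/24)
T(P) = P*(-15 + P) (T(P) = (-15 + P)*P = P*(-15 + P))
1/(K(-886, 186) + T(I(13))) = 1/(-697 + (-15 + 1/24)/24) = 1/(-697 + (1/24)*(-359/24)) = 1/(-697 - 359/576) = 1/(-401831/576) = -576/401831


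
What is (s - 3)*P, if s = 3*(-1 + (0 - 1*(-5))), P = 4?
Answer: 36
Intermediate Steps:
s = 12 (s = 3*(-1 + (0 + 5)) = 3*(-1 + 5) = 3*4 = 12)
(s - 3)*P = (12 - 3)*4 = 9*4 = 36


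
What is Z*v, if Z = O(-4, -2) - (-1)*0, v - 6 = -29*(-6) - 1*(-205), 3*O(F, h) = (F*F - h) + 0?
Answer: 2310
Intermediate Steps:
O(F, h) = -h/3 + F²/3 (O(F, h) = ((F*F - h) + 0)/3 = ((F² - h) + 0)/3 = (F² - h)/3 = -h/3 + F²/3)
v = 385 (v = 6 + (-29*(-6) - 1*(-205)) = 6 + (174 + 205) = 6 + 379 = 385)
Z = 6 (Z = (-⅓*(-2) + (⅓)*(-4)²) - (-1)*0 = (⅔ + (⅓)*16) - 1*0 = (⅔ + 16/3) + 0 = 6 + 0 = 6)
Z*v = 6*385 = 2310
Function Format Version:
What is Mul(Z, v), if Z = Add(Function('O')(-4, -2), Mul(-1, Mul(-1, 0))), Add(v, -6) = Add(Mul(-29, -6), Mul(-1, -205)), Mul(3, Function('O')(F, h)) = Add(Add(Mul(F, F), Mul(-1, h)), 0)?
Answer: 2310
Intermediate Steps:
Function('O')(F, h) = Add(Mul(Rational(-1, 3), h), Mul(Rational(1, 3), Pow(F, 2))) (Function('O')(F, h) = Mul(Rational(1, 3), Add(Add(Mul(F, F), Mul(-1, h)), 0)) = Mul(Rational(1, 3), Add(Add(Pow(F, 2), Mul(-1, h)), 0)) = Mul(Rational(1, 3), Add(Pow(F, 2), Mul(-1, h))) = Add(Mul(Rational(-1, 3), h), Mul(Rational(1, 3), Pow(F, 2))))
v = 385 (v = Add(6, Add(Mul(-29, -6), Mul(-1, -205))) = Add(6, Add(174, 205)) = Add(6, 379) = 385)
Z = 6 (Z = Add(Add(Mul(Rational(-1, 3), -2), Mul(Rational(1, 3), Pow(-4, 2))), Mul(-1, Mul(-1, 0))) = Add(Add(Rational(2, 3), Mul(Rational(1, 3), 16)), Mul(-1, 0)) = Add(Add(Rational(2, 3), Rational(16, 3)), 0) = Add(6, 0) = 6)
Mul(Z, v) = Mul(6, 385) = 2310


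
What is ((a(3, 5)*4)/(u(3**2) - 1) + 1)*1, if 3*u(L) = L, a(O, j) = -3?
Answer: -5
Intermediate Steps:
u(L) = L/3
((a(3, 5)*4)/(u(3**2) - 1) + 1)*1 = ((-3*4)/((1/3)*3**2 - 1) + 1)*1 = (-12/((1/3)*9 - 1) + 1)*1 = (-12/(3 - 1) + 1)*1 = (-12/2 + 1)*1 = (-12*1/2 + 1)*1 = (-6 + 1)*1 = -5*1 = -5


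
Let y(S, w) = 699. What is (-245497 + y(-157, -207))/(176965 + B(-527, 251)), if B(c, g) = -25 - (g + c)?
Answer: -122399/88608 ≈ -1.3814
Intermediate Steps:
B(c, g) = -25 - c - g (B(c, g) = -25 - (c + g) = -25 + (-c - g) = -25 - c - g)
(-245497 + y(-157, -207))/(176965 + B(-527, 251)) = (-245497 + 699)/(176965 + (-25 - 1*(-527) - 1*251)) = -244798/(176965 + (-25 + 527 - 251)) = -244798/(176965 + 251) = -244798/177216 = -244798*1/177216 = -122399/88608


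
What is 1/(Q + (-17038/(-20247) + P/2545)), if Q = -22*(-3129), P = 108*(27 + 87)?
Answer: 51528615/3547419442144 ≈ 1.4526e-5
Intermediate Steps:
P = 12312 (P = 108*114 = 12312)
Q = 68838
1/(Q + (-17038/(-20247) + P/2545)) = 1/(68838 + (-17038/(-20247) + 12312/2545)) = 1/(68838 + (-17038*(-1/20247) + 12312*(1/2545))) = 1/(68838 + (17038/20247 + 12312/2545)) = 1/(68838 + 292642774/51528615) = 1/(3547419442144/51528615) = 51528615/3547419442144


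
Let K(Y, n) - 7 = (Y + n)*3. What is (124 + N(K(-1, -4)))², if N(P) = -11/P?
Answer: 1006009/64 ≈ 15719.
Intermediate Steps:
K(Y, n) = 7 + 3*Y + 3*n (K(Y, n) = 7 + (Y + n)*3 = 7 + (3*Y + 3*n) = 7 + 3*Y + 3*n)
(124 + N(K(-1, -4)))² = (124 - 11/(7 + 3*(-1) + 3*(-4)))² = (124 - 11/(7 - 3 - 12))² = (124 - 11/(-8))² = (124 - 11*(-⅛))² = (124 + 11/8)² = (1003/8)² = 1006009/64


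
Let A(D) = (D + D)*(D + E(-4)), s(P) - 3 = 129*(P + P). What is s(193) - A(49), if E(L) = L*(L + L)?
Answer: 41859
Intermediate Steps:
E(L) = 2*L² (E(L) = L*(2*L) = 2*L²)
s(P) = 3 + 258*P (s(P) = 3 + 129*(P + P) = 3 + 129*(2*P) = 3 + 258*P)
A(D) = 2*D*(32 + D) (A(D) = (D + D)*(D + 2*(-4)²) = (2*D)*(D + 2*16) = (2*D)*(D + 32) = (2*D)*(32 + D) = 2*D*(32 + D))
s(193) - A(49) = (3 + 258*193) - 2*49*(32 + 49) = (3 + 49794) - 2*49*81 = 49797 - 1*7938 = 49797 - 7938 = 41859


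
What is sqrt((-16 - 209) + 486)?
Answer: 3*sqrt(29) ≈ 16.155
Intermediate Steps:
sqrt((-16 - 209) + 486) = sqrt(-225 + 486) = sqrt(261) = 3*sqrt(29)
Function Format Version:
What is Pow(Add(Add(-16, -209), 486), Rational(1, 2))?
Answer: Mul(3, Pow(29, Rational(1, 2))) ≈ 16.155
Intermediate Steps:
Pow(Add(Add(-16, -209), 486), Rational(1, 2)) = Pow(Add(-225, 486), Rational(1, 2)) = Pow(261, Rational(1, 2)) = Mul(3, Pow(29, Rational(1, 2)))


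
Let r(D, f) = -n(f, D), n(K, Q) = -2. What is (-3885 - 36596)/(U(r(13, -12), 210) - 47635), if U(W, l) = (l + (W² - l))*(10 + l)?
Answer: 40481/46755 ≈ 0.86581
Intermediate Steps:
r(D, f) = 2 (r(D, f) = -1*(-2) = 2)
U(W, l) = W²*(10 + l)
(-3885 - 36596)/(U(r(13, -12), 210) - 47635) = (-3885 - 36596)/(2²*(10 + 210) - 47635) = -40481/(4*220 - 47635) = -40481/(880 - 47635) = -40481/(-46755) = -40481*(-1/46755) = 40481/46755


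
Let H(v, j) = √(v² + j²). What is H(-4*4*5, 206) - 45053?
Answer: -45053 + 2*√12209 ≈ -44832.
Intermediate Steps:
H(v, j) = √(j² + v²)
H(-4*4*5, 206) - 45053 = √(206² + (-4*4*5)²) - 45053 = √(42436 + (-16*5)²) - 45053 = √(42436 + (-80)²) - 45053 = √(42436 + 6400) - 45053 = √48836 - 45053 = 2*√12209 - 45053 = -45053 + 2*√12209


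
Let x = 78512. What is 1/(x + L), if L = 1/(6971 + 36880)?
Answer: 43851/3442829713 ≈ 1.2737e-5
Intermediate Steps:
L = 1/43851 ≈ 2.2804e-5
1/(x + L) = 1/(78512 + 1/43851) = 1/(3442829713/43851) = 43851/3442829713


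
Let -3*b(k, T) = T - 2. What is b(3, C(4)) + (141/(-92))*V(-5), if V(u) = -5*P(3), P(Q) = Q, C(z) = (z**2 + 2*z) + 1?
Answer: 4229/276 ≈ 15.322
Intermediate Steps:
C(z) = 1 + z**2 + 2*z
b(k, T) = 2/3 - T/3 (b(k, T) = -(T - 2)/3 = -(-2 + T)/3 = 2/3 - T/3)
V(u) = -15 (V(u) = -5*3 = -15)
b(3, C(4)) + (141/(-92))*V(-5) = (2/3 - (1 + 4**2 + 2*4)/3) + (141/(-92))*(-15) = (2/3 - (1 + 16 + 8)/3) + (141*(-1/92))*(-15) = (2/3 - 1/3*25) - 141/92*(-15) = (2/3 - 25/3) + 2115/92 = -23/3 + 2115/92 = 4229/276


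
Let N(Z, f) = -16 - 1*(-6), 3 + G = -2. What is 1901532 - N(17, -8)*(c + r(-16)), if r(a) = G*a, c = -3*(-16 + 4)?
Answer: 1902692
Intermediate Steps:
G = -5 (G = -3 - 2 = -5)
N(Z, f) = -10 (N(Z, f) = -16 + 6 = -10)
c = 36 (c = -3*(-12) = 36)
r(a) = -5*a
1901532 - N(17, -8)*(c + r(-16)) = 1901532 - (-10)*(36 - 5*(-16)) = 1901532 - (-10)*(36 + 80) = 1901532 - (-10)*116 = 1901532 - 1*(-1160) = 1901532 + 1160 = 1902692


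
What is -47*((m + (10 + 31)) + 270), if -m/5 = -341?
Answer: -94752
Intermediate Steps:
m = 1705 (m = -5*(-341) = 1705)
-47*((m + (10 + 31)) + 270) = -47*((1705 + (10 + 31)) + 270) = -47*((1705 + 41) + 270) = -47*(1746 + 270) = -47*2016 = -94752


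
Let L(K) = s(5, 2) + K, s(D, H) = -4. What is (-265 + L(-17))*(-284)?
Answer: 81224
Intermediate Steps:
L(K) = -4 + K
(-265 + L(-17))*(-284) = (-265 + (-4 - 17))*(-284) = (-265 - 21)*(-284) = -286*(-284) = 81224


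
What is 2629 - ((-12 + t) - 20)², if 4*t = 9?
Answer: 27903/16 ≈ 1743.9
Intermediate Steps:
t = 9/4 (t = (¼)*9 = 9/4 ≈ 2.2500)
2629 - ((-12 + t) - 20)² = 2629 - ((-12 + 9/4) - 20)² = 2629 - (-39/4 - 20)² = 2629 - (-119/4)² = 2629 - 1*14161/16 = 2629 - 14161/16 = 27903/16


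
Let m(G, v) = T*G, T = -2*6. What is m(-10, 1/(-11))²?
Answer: 14400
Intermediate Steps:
T = -12
m(G, v) = -12*G
m(-10, 1/(-11))² = (-12*(-10))² = 120² = 14400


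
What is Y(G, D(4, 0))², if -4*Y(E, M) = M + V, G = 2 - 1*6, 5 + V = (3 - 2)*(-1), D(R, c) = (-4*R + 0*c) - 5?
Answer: 729/16 ≈ 45.563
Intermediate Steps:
D(R, c) = -5 - 4*R (D(R, c) = (-4*R + 0) - 5 = -4*R - 5 = -5 - 4*R)
V = -6 (V = -5 + (3 - 2)*(-1) = -5 + 1*(-1) = -5 - 1 = -6)
G = -4 (G = 2 - 6 = -4)
Y(E, M) = 3/2 - M/4 (Y(E, M) = -(M - 6)/4 = -(-6 + M)/4 = 3/2 - M/4)
Y(G, D(4, 0))² = (3/2 - (-5 - 4*4)/4)² = (3/2 - (-5 - 16)/4)² = (3/2 - ¼*(-21))² = (3/2 + 21/4)² = (27/4)² = 729/16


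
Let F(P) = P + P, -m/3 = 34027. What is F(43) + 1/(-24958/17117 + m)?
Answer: 150271690293/1747345435 ≈ 86.000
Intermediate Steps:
m = -102081 (m = -3*34027 = -102081)
F(P) = 2*P
F(43) + 1/(-24958/17117 + m) = 2*43 + 1/(-24958/17117 - 102081) = 86 + 1/(-24958*1/17117 - 102081) = 86 + 1/(-24958/17117 - 102081) = 86 + 1/(-1747345435/17117) = 86 - 17117/1747345435 = 150271690293/1747345435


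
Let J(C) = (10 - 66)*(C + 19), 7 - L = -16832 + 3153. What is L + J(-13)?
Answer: 13350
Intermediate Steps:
L = 13686 (L = 7 - (-16832 + 3153) = 7 - 1*(-13679) = 7 + 13679 = 13686)
J(C) = -1064 - 56*C (J(C) = -56*(19 + C) = -1064 - 56*C)
L + J(-13) = 13686 + (-1064 - 56*(-13)) = 13686 + (-1064 + 728) = 13686 - 336 = 13350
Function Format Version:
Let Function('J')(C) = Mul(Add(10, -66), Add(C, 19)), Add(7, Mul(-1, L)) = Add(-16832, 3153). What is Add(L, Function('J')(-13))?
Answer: 13350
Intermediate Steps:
L = 13686 (L = Add(7, Mul(-1, Add(-16832, 3153))) = Add(7, Mul(-1, -13679)) = Add(7, 13679) = 13686)
Function('J')(C) = Add(-1064, Mul(-56, C)) (Function('J')(C) = Mul(-56, Add(19, C)) = Add(-1064, Mul(-56, C)))
Add(L, Function('J')(-13)) = Add(13686, Add(-1064, Mul(-56, -13))) = Add(13686, Add(-1064, 728)) = Add(13686, -336) = 13350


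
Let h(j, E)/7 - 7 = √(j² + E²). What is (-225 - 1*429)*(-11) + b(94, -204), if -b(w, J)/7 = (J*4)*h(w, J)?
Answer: 287082 + 79968*√12613 ≈ 9.2681e+6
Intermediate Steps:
h(j, E) = 49 + 7*√(E² + j²) (h(j, E) = 49 + 7*√(j² + E²) = 49 + 7*√(E² + j²))
b(w, J) = -28*J*(49 + 7*√(J² + w²)) (b(w, J) = -7*J*4*(49 + 7*√(J² + w²)) = -7*4*J*(49 + 7*√(J² + w²)) = -28*J*(49 + 7*√(J² + w²)))
(-225 - 1*429)*(-11) + b(94, -204) = (-225 - 1*429)*(-11) - 196*(-204)*(7 + √((-204)² + 94²)) = (-225 - 429)*(-11) - 196*(-204)*(7 + √(41616 + 8836)) = -654*(-11) - 196*(-204)*(7 + √50452) = 7194 - 196*(-204)*(7 + 2*√12613) = 7194 + (279888 + 79968*√12613) = 287082 + 79968*√12613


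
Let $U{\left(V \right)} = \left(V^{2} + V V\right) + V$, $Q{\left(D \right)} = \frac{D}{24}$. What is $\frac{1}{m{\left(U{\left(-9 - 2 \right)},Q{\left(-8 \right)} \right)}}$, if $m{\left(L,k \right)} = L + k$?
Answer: $\frac{3}{692} \approx 0.0043353$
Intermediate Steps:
$Q{\left(D \right)} = \frac{D}{24}$ ($Q{\left(D \right)} = D \frac{1}{24} = \frac{D}{24}$)
$U{\left(V \right)} = V + 2 V^{2}$ ($U{\left(V \right)} = \left(V^{2} + V^{2}\right) + V = 2 V^{2} + V = V + 2 V^{2}$)
$\frac{1}{m{\left(U{\left(-9 - 2 \right)},Q{\left(-8 \right)} \right)}} = \frac{1}{\left(-9 - 2\right) \left(1 + 2 \left(-9 - 2\right)\right) + \frac{1}{24} \left(-8\right)} = \frac{1}{- 11 \left(1 + 2 \left(-11\right)\right) - \frac{1}{3}} = \frac{1}{- 11 \left(1 - 22\right) - \frac{1}{3}} = \frac{1}{\left(-11\right) \left(-21\right) - \frac{1}{3}} = \frac{1}{231 - \frac{1}{3}} = \frac{1}{\frac{692}{3}} = \frac{3}{692}$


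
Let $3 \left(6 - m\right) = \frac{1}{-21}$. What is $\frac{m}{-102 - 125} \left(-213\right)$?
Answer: $\frac{26909}{4767} \approx 5.6449$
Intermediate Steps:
$m = \frac{379}{63}$ ($m = 6 - \frac{1}{3 \left(-21\right)} = 6 - - \frac{1}{63} = 6 + \frac{1}{63} = \frac{379}{63} \approx 6.0159$)
$\frac{m}{-102 - 125} \left(-213\right) = \frac{1}{-102 - 125} \cdot \frac{379}{63} \left(-213\right) = \frac{1}{-227} \cdot \frac{379}{63} \left(-213\right) = \left(- \frac{1}{227}\right) \frac{379}{63} \left(-213\right) = \left(- \frac{379}{14301}\right) \left(-213\right) = \frac{26909}{4767}$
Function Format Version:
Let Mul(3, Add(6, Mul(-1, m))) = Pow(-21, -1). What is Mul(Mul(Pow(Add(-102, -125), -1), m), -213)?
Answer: Rational(26909, 4767) ≈ 5.6449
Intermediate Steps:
m = Rational(379, 63) (m = Add(6, Mul(Rational(-1, 3), Pow(-21, -1))) = Add(6, Mul(Rational(-1, 3), Rational(-1, 21))) = Add(6, Rational(1, 63)) = Rational(379, 63) ≈ 6.0159)
Mul(Mul(Pow(Add(-102, -125), -1), m), -213) = Mul(Mul(Pow(Add(-102, -125), -1), Rational(379, 63)), -213) = Mul(Mul(Pow(-227, -1), Rational(379, 63)), -213) = Mul(Mul(Rational(-1, 227), Rational(379, 63)), -213) = Mul(Rational(-379, 14301), -213) = Rational(26909, 4767)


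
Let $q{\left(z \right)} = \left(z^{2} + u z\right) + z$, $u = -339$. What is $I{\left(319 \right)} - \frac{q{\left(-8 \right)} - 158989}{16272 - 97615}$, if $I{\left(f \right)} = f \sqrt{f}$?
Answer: $- \frac{156221}{81343} + 319 \sqrt{319} \approx 5695.6$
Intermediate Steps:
$I{\left(f \right)} = f^{\frac{3}{2}}$
$q{\left(z \right)} = z^{2} - 338 z$ ($q{\left(z \right)} = \left(z^{2} - 339 z\right) + z = z^{2} - 338 z$)
$I{\left(319 \right)} - \frac{q{\left(-8 \right)} - 158989}{16272 - 97615} = 319^{\frac{3}{2}} - \frac{- 8 \left(-338 - 8\right) - 158989}{16272 - 97615} = 319 \sqrt{319} - \frac{\left(-8\right) \left(-346\right) - 158989}{-81343} = 319 \sqrt{319} - \left(2768 - 158989\right) \left(- \frac{1}{81343}\right) = 319 \sqrt{319} - \left(-156221\right) \left(- \frac{1}{81343}\right) = 319 \sqrt{319} - \frac{156221}{81343} = - \frac{156221}{81343} + 319 \sqrt{319}$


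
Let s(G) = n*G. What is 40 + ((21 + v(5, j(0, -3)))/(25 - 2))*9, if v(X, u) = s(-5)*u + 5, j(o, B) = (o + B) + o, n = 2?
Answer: 1424/23 ≈ 61.913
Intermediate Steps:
s(G) = 2*G
j(o, B) = B + 2*o (j(o, B) = (B + o) + o = B + 2*o)
v(X, u) = 5 - 10*u (v(X, u) = (2*(-5))*u + 5 = -10*u + 5 = 5 - 10*u)
40 + ((21 + v(5, j(0, -3)))/(25 - 2))*9 = 40 + ((21 + (5 - 10*(-3 + 2*0)))/(25 - 2))*9 = 40 + ((21 + (5 - 10*(-3 + 0)))/23)*9 = 40 + ((21 + (5 - 10*(-3)))*(1/23))*9 = 40 + ((21 + (5 + 30))*(1/23))*9 = 40 + ((21 + 35)*(1/23))*9 = 40 + (56*(1/23))*9 = 40 + (56/23)*9 = 40 + 504/23 = 1424/23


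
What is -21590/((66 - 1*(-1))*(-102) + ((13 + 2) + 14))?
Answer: 4318/1361 ≈ 3.1727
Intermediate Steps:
-21590/((66 - 1*(-1))*(-102) + ((13 + 2) + 14)) = -21590/((66 + 1)*(-102) + (15 + 14)) = -21590/(67*(-102) + 29) = -21590/(-6834 + 29) = -21590/(-6805) = -21590*(-1/6805) = 4318/1361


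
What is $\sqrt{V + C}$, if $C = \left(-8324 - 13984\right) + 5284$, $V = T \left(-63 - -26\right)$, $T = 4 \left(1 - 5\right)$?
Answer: $4 i \sqrt{1027} \approx 128.19 i$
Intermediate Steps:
$T = -16$ ($T = 4 \left(-4\right) = -16$)
$V = 592$ ($V = - 16 \left(-63 - -26\right) = - 16 \left(-63 + \left(-12 + 38\right)\right) = - 16 \left(-63 + 26\right) = \left(-16\right) \left(-37\right) = 592$)
$C = -17024$ ($C = -22308 + 5284 = -17024$)
$\sqrt{V + C} = \sqrt{592 - 17024} = \sqrt{-16432} = 4 i \sqrt{1027}$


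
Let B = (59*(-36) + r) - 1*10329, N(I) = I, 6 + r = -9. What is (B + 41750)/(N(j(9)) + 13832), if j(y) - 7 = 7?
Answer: 14641/6923 ≈ 2.1148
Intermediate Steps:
r = -15 (r = -6 - 9 = -15)
j(y) = 14 (j(y) = 7 + 7 = 14)
B = -12468 (B = (59*(-36) - 15) - 1*10329 = (-2124 - 15) - 10329 = -2139 - 10329 = -12468)
(B + 41750)/(N(j(9)) + 13832) = (-12468 + 41750)/(14 + 13832) = 29282/13846 = 29282*(1/13846) = 14641/6923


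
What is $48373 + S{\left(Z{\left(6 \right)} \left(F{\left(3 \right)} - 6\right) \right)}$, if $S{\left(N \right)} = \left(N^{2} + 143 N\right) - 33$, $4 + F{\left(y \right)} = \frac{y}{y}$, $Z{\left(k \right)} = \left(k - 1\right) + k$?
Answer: $43984$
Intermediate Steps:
$Z{\left(k \right)} = -1 + 2 k$ ($Z{\left(k \right)} = \left(-1 + k\right) + k = -1 + 2 k$)
$F{\left(y \right)} = -3$ ($F{\left(y \right)} = -4 + \frac{y}{y} = -4 + 1 = -3$)
$S{\left(N \right)} = -33 + N^{2} + 143 N$
$48373 + S{\left(Z{\left(6 \right)} \left(F{\left(3 \right)} - 6\right) \right)} = 48373 + \left(-33 + \left(\left(-1 + 2 \cdot 6\right) \left(-3 - 6\right)\right)^{2} + 143 \left(-1 + 2 \cdot 6\right) \left(-3 - 6\right)\right) = 48373 + \left(-33 + \left(\left(-1 + 12\right) \left(-9\right)\right)^{2} + 143 \left(-1 + 12\right) \left(-9\right)\right) = 48373 + \left(-33 + \left(11 \left(-9\right)\right)^{2} + 143 \cdot 11 \left(-9\right)\right) = 48373 + \left(-33 + \left(-99\right)^{2} + 143 \left(-99\right)\right) = 48373 - 4389 = 43984$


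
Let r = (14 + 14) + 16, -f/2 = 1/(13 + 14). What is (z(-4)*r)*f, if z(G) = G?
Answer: 352/27 ≈ 13.037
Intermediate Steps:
f = -2/27 (f = -2/(13 + 14) = -2/27 ≈ -0.074074)
r = 44 (r = 28 + 16 = 44)
(z(-4)*r)*f = -4*44*(-2/27) = -176*(-2/27) = 352/27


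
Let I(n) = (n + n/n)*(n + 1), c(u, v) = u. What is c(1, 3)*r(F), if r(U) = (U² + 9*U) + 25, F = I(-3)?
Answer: 77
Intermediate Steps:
I(n) = (1 + n)² (I(n) = (n + 1)*(1 + n) = (1 + n)*(1 + n) = (1 + n)²)
F = 4 (F = 1 + (-3)² + 2*(-3) = 1 + 9 - 6 = 4)
r(U) = 25 + U² + 9*U
c(1, 3)*r(F) = 1*(25 + 4² + 9*4) = 1*(25 + 16 + 36) = 1*77 = 77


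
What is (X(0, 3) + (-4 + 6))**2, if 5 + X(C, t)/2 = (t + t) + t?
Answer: 100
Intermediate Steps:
X(C, t) = -10 + 6*t (X(C, t) = -10 + 2*((t + t) + t) = -10 + 2*(2*t + t) = -10 + 2*(3*t) = -10 + 6*t)
(X(0, 3) + (-4 + 6))**2 = ((-10 + 6*3) + (-4 + 6))**2 = ((-10 + 18) + 2)**2 = (8 + 2)**2 = 10**2 = 100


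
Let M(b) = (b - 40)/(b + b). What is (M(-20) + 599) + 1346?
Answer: 3893/2 ≈ 1946.5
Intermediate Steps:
M(b) = (-40 + b)/(2*b) (M(b) = (-40 + b)/((2*b)) = (-40 + b)*(1/(2*b)) = (-40 + b)/(2*b))
(M(-20) + 599) + 1346 = ((½)*(-40 - 20)/(-20) + 599) + 1346 = ((½)*(-1/20)*(-60) + 599) + 1346 = (3/2 + 599) + 1346 = 1201/2 + 1346 = 3893/2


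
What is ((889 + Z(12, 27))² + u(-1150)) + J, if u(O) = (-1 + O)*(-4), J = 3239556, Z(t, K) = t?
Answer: 4055961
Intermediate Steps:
u(O) = 4 - 4*O
((889 + Z(12, 27))² + u(-1150)) + J = ((889 + 12)² + (4 - 4*(-1150))) + 3239556 = (901² + (4 + 4600)) + 3239556 = (811801 + 4604) + 3239556 = 816405 + 3239556 = 4055961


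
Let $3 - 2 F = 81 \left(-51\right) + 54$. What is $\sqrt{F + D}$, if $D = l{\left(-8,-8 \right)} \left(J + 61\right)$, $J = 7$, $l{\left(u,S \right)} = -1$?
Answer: $2 \sqrt{493} \approx 44.407$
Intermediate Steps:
$F = 2040$ ($F = \frac{3}{2} - \frac{81 \left(-51\right) + 54}{2} = \frac{3}{2} - \frac{-4131 + 54}{2} = \frac{3}{2} - - \frac{4077}{2} = \frac{3}{2} + \frac{4077}{2} = 2040$)
$D = -68$ ($D = - (7 + 61) = \left(-1\right) 68 = -68$)
$\sqrt{F + D} = \sqrt{2040 - 68} = \sqrt{1972} = 2 \sqrt{493}$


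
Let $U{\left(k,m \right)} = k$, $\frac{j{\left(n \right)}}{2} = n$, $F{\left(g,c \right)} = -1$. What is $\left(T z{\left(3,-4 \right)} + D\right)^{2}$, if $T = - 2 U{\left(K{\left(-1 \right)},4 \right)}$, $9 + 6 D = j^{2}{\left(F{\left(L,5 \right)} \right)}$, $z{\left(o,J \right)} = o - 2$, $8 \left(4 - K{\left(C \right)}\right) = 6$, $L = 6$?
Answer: $\frac{484}{9} \approx 53.778$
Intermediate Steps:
$j{\left(n \right)} = 2 n$
$K{\left(C \right)} = \frac{13}{4}$ ($K{\left(C \right)} = 4 - \frac{3}{4} = \frac{13}{4}$)
$z{\left(o,J \right)} = -2 + o$
$D = - \frac{5}{6}$ ($D = - \frac{3}{2} + \frac{\left(2 \left(-1\right)\right)^{2}}{6} = - \frac{3}{2} + \frac{\left(-2\right)^{2}}{6} = - \frac{3}{2} + \frac{1}{6} \cdot 4 = - \frac{3}{2} + \frac{2}{3} = - \frac{5}{6} \approx -0.83333$)
$T = - \frac{13}{2}$ ($T = \left(-2\right) \frac{13}{4} = - \frac{13}{2} \approx -6.5$)
$\left(T z{\left(3,-4 \right)} + D\right)^{2} = \left(- \frac{13 \left(-2 + 3\right)}{2} - \frac{5}{6}\right)^{2} = \left(\left(- \frac{13}{2}\right) 1 - \frac{5}{6}\right)^{2} = \left(- \frac{13}{2} - \frac{5}{6}\right)^{2} = \left(- \frac{22}{3}\right)^{2} = \frac{484}{9}$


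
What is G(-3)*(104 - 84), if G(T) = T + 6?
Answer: 60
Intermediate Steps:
G(T) = 6 + T
G(-3)*(104 - 84) = (6 - 3)*(104 - 84) = 3*20 = 60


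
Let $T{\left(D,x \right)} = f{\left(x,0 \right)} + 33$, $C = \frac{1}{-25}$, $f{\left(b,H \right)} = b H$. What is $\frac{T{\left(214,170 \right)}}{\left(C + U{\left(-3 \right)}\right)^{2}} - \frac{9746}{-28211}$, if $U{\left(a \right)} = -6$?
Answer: $\frac{804070421}{643239011} \approx 1.25$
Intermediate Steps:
$f{\left(b,H \right)} = H b$
$C = - \frac{1}{25} \approx -0.04$
$T{\left(D,x \right)} = 33$ ($T{\left(D,x \right)} = 0 x + 33 = 0 + 33 = 33$)
$\frac{T{\left(214,170 \right)}}{\left(C + U{\left(-3 \right)}\right)^{2}} - \frac{9746}{-28211} = \frac{33}{\left(- \frac{1}{25} - 6\right)^{2}} - \frac{9746}{-28211} = \frac{33}{\left(- \frac{151}{25}\right)^{2}} - - \frac{9746}{28211} = \frac{33}{\frac{22801}{625}} + \frac{9746}{28211} = 33 \cdot \frac{625}{22801} + \frac{9746}{28211} = \frac{20625}{22801} + \frac{9746}{28211} = \frac{804070421}{643239011}$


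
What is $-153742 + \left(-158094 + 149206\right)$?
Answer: $-162630$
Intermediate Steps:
$-153742 + \left(-158094 + 149206\right) = -153742 - 8888 = -162630$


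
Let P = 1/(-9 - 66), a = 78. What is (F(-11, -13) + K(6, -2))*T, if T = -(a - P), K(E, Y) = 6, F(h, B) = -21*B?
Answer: -544143/25 ≈ -21766.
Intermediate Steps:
P = -1/75 (P = 1/(-75) = -1/75 ≈ -0.013333)
T = -5851/75 (T = -(78 - 1*(-1/75)) = -(78 + 1/75) = -1*5851/75 = -5851/75 ≈ -78.013)
(F(-11, -13) + K(6, -2))*T = (-21*(-13) + 6)*(-5851/75) = (273 + 6)*(-5851/75) = 279*(-5851/75) = -544143/25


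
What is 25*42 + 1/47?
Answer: 49351/47 ≈ 1050.0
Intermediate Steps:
25*42 + 1/47 = 1050 + 1/47 = 49351/47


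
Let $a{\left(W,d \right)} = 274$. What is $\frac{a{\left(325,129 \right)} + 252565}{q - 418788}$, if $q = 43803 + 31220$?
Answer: $- \frac{252839}{343765} \approx -0.7355$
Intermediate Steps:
$q = 75023$
$\frac{a{\left(325,129 \right)} + 252565}{q - 418788} = \frac{274 + 252565}{75023 - 418788} = \frac{252839}{-343765} = 252839 \left(- \frac{1}{343765}\right) = - \frac{252839}{343765}$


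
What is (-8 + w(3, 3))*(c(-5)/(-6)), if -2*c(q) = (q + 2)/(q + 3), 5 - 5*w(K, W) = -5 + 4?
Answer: -17/20 ≈ -0.85000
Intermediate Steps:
w(K, W) = 6/5 (w(K, W) = 1 - (-5 + 4)/5 = 1 - ⅕*(-1) = 1 + ⅕ = 6/5)
c(q) = -(2 + q)/(2*(3 + q)) (c(q) = -(q + 2)/(2*(q + 3)) = -(2 + q)/(2*(3 + q)))
(-8 + w(3, 3))*(c(-5)/(-6)) = (-8 + 6/5)*(((-2 - 1*(-5))/(2*(3 - 5)))/(-6)) = -34*(½)*(-2 + 5)/(-2)*(-1)/(5*6) = -34*(½)*(-½)*3*(-1)/(5*6) = -(-51)*(-1)/(10*6) = -34/5*⅛ = -17/20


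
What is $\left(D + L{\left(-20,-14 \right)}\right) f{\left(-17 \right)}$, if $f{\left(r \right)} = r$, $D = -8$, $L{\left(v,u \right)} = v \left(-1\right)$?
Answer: $-204$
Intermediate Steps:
$L{\left(v,u \right)} = - v$
$\left(D + L{\left(-20,-14 \right)}\right) f{\left(-17 \right)} = \left(-8 - -20\right) \left(-17\right) = \left(-8 + 20\right) \left(-17\right) = 12 \left(-17\right) = -204$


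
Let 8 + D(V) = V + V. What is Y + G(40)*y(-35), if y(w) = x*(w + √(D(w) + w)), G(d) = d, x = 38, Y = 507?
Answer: -52693 + 1520*I*√113 ≈ -52693.0 + 16158.0*I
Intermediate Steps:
D(V) = -8 + 2*V (D(V) = -8 + (V + V) = -8 + 2*V)
y(w) = 38*w + 38*√(-8 + 3*w) (y(w) = 38*(w + √((-8 + 2*w) + w)) = 38*(w + √(-8 + 3*w)) = 38*w + 38*√(-8 + 3*w))
Y + G(40)*y(-35) = 507 + 40*(38*(-35) + 38*√(-8 + 3*(-35))) = 507 + 40*(-1330 + 38*√(-8 - 105)) = 507 + 40*(-1330 + 38*√(-113)) = 507 + 40*(-1330 + 38*(I*√113)) = 507 + 40*(-1330 + 38*I*√113) = 507 + (-53200 + 1520*I*√113) = -52693 + 1520*I*√113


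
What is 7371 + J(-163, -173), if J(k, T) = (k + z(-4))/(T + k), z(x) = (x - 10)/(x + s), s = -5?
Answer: 22291357/3024 ≈ 7371.5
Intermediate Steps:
z(x) = (-10 + x)/(-5 + x) (z(x) = (x - 10)/(x - 5) = (-10 + x)/(-5 + x))
J(k, T) = (14/9 + k)/(T + k) (J(k, T) = (k + (-10 - 4)/(-5 - 4))/(T + k) = (k - 14/(-9))/(T + k) = (k - 1/9*(-14))/(T + k) = (k + 14/9)/(T + k) = (14/9 + k)/(T + k))
7371 + J(-163, -173) = 7371 + (14/9 - 163)/(-173 - 163) = 7371 - 1453/9/(-336) = 7371 - 1/336*(-1453/9) = 7371 + 1453/3024 = 22291357/3024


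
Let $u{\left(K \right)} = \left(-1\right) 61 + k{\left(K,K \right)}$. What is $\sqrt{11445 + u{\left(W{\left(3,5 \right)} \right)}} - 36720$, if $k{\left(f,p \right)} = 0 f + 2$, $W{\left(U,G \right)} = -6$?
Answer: $-36720 + \sqrt{11386} \approx -36613.0$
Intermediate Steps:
$k{\left(f,p \right)} = 2$ ($k{\left(f,p \right)} = 0 + 2 = 2$)
$u{\left(K \right)} = -59$ ($u{\left(K \right)} = \left(-1\right) 61 + 2 = -61 + 2 = -59$)
$\sqrt{11445 + u{\left(W{\left(3,5 \right)} \right)}} - 36720 = \sqrt{11445 - 59} - 36720 = \sqrt{11386} - 36720 = -36720 + \sqrt{11386}$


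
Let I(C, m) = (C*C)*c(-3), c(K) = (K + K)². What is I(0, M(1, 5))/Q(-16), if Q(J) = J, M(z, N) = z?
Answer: 0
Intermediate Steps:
c(K) = 4*K² (c(K) = (2*K)² = 4*K²)
I(C, m) = 36*C² (I(C, m) = (C*C)*(4*(-3)²) = C²*(4*9) = C²*36 = 36*C²)
I(0, M(1, 5))/Q(-16) = (36*0²)/(-16) = (36*0)*(-1/16) = 0*(-1/16) = 0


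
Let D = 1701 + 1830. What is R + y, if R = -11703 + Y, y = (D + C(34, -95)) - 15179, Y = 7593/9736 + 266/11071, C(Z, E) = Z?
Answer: -2513188796273/107787256 ≈ -23316.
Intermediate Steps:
D = 3531
Y = 86651879/107787256 (Y = 7593*(1/9736) + 266*(1/11071) = 7593/9736 + 266/11071 = 86651879/107787256 ≈ 0.80392)
y = -11614 (y = (3531 + 34) - 15179 = 3565 - 15179 = -11614)
R = -1261347605089/107787256 (R = -11703 + 86651879/107787256 = -1261347605089/107787256 ≈ -11702.)
R + y = -1261347605089/107787256 - 11614 = -2513188796273/107787256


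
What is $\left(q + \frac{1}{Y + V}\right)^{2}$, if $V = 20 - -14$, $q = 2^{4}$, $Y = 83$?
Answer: $\frac{3508129}{13689} \approx 256.27$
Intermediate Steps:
$q = 16$
$V = 34$ ($V = 20 + 14 = 34$)
$\left(q + \frac{1}{Y + V}\right)^{2} = \left(16 + \frac{1}{83 + 34}\right)^{2} = \left(16 + \frac{1}{117}\right)^{2} = \left(\frac{1873}{117}\right)^{2} = \frac{3508129}{13689}$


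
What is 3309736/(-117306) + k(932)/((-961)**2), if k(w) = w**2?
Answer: -1477357946756/54167277213 ≈ -27.274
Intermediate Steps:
3309736/(-117306) + k(932)/((-961)**2) = 3309736/(-117306) + 932**2/((-961)**2) = 3309736*(-1/117306) + 868624/923521 = -1654868/58653 + 868624*(1/923521) = -1654868/58653 + 868624/923521 = -1477357946756/54167277213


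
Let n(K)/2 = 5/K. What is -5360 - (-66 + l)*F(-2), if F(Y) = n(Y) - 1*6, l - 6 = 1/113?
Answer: -680249/113 ≈ -6019.9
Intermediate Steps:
n(K) = 10/K (n(K) = 2*(5/K) = 10/K)
l = 679/113 (l = 6 + 1/113 = 679/113 ≈ 6.0089)
F(Y) = -6 + 10/Y (F(Y) = 10/Y - 1*6 = 10/Y - 6 = -6 + 10/Y)
-5360 - (-66 + l)*F(-2) = -5360 - (-66 + 679/113)*(-6 + 10/(-2)) = -5360 - (-6779)*(-6 + 10*(-1/2))/113 = -5360 - (-6779)*(-6 - 5)/113 = -5360 - (-6779)*(-11)/113 = -5360 - 1*74569/113 = -5360 - 74569/113 = -680249/113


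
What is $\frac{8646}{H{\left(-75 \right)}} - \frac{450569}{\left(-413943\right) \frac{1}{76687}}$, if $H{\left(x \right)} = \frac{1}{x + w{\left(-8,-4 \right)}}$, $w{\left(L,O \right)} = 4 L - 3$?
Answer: $- \frac{359131844677}{413943} \approx -8.6759 \cdot 10^{5}$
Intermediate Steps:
$w{\left(L,O \right)} = -3 + 4 L$
$H{\left(x \right)} = \frac{1}{-35 + x}$ ($H{\left(x \right)} = \frac{1}{x + \left(-3 + 4 \left(-8\right)\right)} = \frac{1}{x - 35} = \frac{1}{-35 + x}$)
$\frac{8646}{H{\left(-75 \right)}} - \frac{450569}{\left(-413943\right) \frac{1}{76687}} = \frac{8646}{\frac{1}{-35 - 75}} - \frac{450569}{\left(-413943\right) \frac{1}{76687}} = \frac{8646}{\frac{1}{-110}} - \frac{450569}{\left(-413943\right) \frac{1}{76687}} = \frac{8646}{- \frac{1}{110}} - \frac{450569}{- \frac{413943}{76687}} = 8646 \left(-110\right) - - \frac{34552784903}{413943} = -951060 + \frac{34552784903}{413943} = - \frac{359131844677}{413943}$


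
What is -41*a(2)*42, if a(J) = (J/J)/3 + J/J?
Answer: -2296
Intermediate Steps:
a(J) = 4/3 (a(J) = 1*(⅓) + 1 = ⅓ + 1 = 4/3)
-41*a(2)*42 = -41*4/3*42 = -164/3*42 = -2296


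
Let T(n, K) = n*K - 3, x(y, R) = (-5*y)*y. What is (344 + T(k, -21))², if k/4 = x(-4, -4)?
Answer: 49857721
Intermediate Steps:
x(y, R) = -5*y²
k = -320 (k = 4*(-5*(-4)²) = 4*(-5*16) = 4*(-80) = -320)
T(n, K) = -3 + K*n (T(n, K) = K*n - 3 = -3 + K*n)
(344 + T(k, -21))² = (344 + (-3 - 21*(-320)))² = (344 + (-3 + 6720))² = (344 + 6717)² = 7061² = 49857721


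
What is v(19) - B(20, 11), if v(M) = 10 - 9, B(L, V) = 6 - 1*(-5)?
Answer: -10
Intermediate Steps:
B(L, V) = 11 (B(L, V) = 6 + 5 = 11)
v(M) = 1
v(19) - B(20, 11) = 1 - 1*11 = 1 - 11 = -10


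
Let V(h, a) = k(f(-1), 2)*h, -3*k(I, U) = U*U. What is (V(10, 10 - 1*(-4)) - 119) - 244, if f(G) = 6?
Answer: -1129/3 ≈ -376.33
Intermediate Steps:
k(I, U) = -U²/3 (k(I, U) = -U*U/3 = -U²/3)
V(h, a) = -4*h/3 (V(h, a) = (-⅓*2²)*h = (-⅓*4)*h = -4*h/3)
(V(10, 10 - 1*(-4)) - 119) - 244 = (-4/3*10 - 119) - 244 = (-40/3 - 119) - 244 = -397/3 - 244 = -1129/3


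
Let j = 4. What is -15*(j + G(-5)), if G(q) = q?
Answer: 15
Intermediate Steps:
-15*(j + G(-5)) = -15*(4 - 5) = -15*(-1) = 15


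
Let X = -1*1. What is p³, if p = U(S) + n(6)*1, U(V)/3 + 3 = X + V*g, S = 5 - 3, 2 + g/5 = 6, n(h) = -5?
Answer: 1092727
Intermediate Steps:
g = 20 (g = -10 + 5*6 = -10 + 30 = 20)
X = -1
S = 2
U(V) = -12 + 60*V (U(V) = -9 + 3*(-1 + V*20) = -9 + 3*(-1 + 20*V) = -9 + (-3 + 60*V) = -12 + 60*V)
p = 103 (p = (-12 + 60*2) - 5*1 = (-12 + 120) - 5 = 108 - 5 = 103)
p³ = 103³ = 1092727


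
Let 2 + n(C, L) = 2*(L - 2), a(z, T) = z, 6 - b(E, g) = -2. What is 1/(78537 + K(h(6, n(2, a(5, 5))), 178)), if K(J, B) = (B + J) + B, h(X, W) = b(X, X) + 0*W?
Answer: 1/78901 ≈ 1.2674e-5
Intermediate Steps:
b(E, g) = 8 (b(E, g) = 6 - 1*(-2) = 6 + 2 = 8)
n(C, L) = -6 + 2*L (n(C, L) = -2 + 2*(L - 2) = -2 + 2*(-2 + L) = -2 + (-4 + 2*L) = -6 + 2*L)
h(X, W) = 8 (h(X, W) = 8 + 0*W = 8 + 0 = 8)
K(J, B) = J + 2*B
1/(78537 + K(h(6, n(2, a(5, 5))), 178)) = 1/(78537 + (8 + 2*178)) = 1/(78537 + (8 + 356)) = 1/(78537 + 364) = 1/78901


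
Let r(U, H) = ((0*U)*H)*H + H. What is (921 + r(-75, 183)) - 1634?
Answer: -530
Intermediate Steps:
r(U, H) = H (r(U, H) = (0*H)*H + H = 0*H + H = 0 + H = H)
(921 + r(-75, 183)) - 1634 = (921 + 183) - 1634 = 1104 - 1634 = -530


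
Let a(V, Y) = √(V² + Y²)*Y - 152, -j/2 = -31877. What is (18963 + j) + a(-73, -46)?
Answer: 82565 - 46*√7445 ≈ 78596.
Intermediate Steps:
j = 63754 (j = -2*(-31877) = 63754)
a(V, Y) = -152 + Y*√(V² + Y²) (a(V, Y) = Y*√(V² + Y²) - 152 = -152 + Y*√(V² + Y²))
(18963 + j) + a(-73, -46) = (18963 + 63754) + (-152 - 46*√((-73)² + (-46)²)) = 82717 + (-152 - 46*√(5329 + 2116)) = 82717 + (-152 - 46*√7445) = 82565 - 46*√7445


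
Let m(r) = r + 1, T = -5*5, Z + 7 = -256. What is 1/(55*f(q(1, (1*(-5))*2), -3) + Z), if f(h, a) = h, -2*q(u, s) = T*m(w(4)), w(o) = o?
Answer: 2/6349 ≈ 0.00031501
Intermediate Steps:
Z = -263 (Z = -7 - 256 = -263)
T = -25
m(r) = 1 + r
q(u, s) = 125/2 (q(u, s) = -(-25)*(1 + 4)/2 = -(-25)*5/2 = -½*(-125) = 125/2)
1/(55*f(q(1, (1*(-5))*2), -3) + Z) = 1/(55*(125/2) - 263) = 1/(6875/2 - 263) = 1/(6349/2) = 2/6349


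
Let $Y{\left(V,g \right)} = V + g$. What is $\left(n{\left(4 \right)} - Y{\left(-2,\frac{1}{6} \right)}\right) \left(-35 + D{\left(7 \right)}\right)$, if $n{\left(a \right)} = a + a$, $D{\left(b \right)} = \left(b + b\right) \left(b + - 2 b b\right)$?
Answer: $- \frac{77231}{6} \approx -12872.0$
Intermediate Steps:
$D{\left(b \right)} = 2 b \left(b - 2 b^{2}\right)$
$n{\left(a \right)} = 2 a$
$\left(n{\left(4 \right)} - Y{\left(-2,\frac{1}{6} \right)}\right) \left(-35 + D{\left(7 \right)}\right) = \left(2 \cdot 4 - \left(-2 + \frac{1}{6}\right)\right) \left(-35 + 7^{2} \left(2 - 28\right)\right) = \left(8 - \left(-2 + \frac{1}{6}\right)\right) \left(-35 + 49 \left(2 - 28\right)\right) = \left(8 - - \frac{11}{6}\right) \left(-35 + 49 \left(-26\right)\right) = \left(8 + \frac{11}{6}\right) \left(-35 - 1274\right) = \frac{59}{6} \left(-1309\right) = - \frac{77231}{6}$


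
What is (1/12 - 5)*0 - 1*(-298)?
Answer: 298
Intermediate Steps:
(1/12 - 5)*0 - 1*(-298) = (1/12 - 5)*0 + 298 = -59/12*0 + 298 = 0 + 298 = 298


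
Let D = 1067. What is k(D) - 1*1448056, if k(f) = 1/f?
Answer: -1545075751/1067 ≈ -1.4481e+6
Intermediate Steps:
k(D) - 1*1448056 = 1/1067 - 1*1448056 = 1/1067 - 1448056 = -1545075751/1067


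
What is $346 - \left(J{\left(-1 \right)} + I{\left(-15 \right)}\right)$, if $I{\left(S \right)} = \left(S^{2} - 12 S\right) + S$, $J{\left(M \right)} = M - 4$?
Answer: $-39$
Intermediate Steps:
$J{\left(M \right)} = -4 + M$
$I{\left(S \right)} = S^{2} - 11 S$
$346 - \left(J{\left(-1 \right)} + I{\left(-15 \right)}\right) = 346 - \left(\left(-4 - 1\right) - 15 \left(-11 - 15\right)\right) = 346 - \left(-5 - -390\right) = 346 - \left(-5 + 390\right) = 346 - 385 = -39$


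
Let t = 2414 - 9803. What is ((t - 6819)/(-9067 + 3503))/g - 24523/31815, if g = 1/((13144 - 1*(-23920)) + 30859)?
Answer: 7675732198747/44254665 ≈ 1.7344e+5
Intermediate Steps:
g = 1/67923 (g = 1/((13144 + 23920) + 30859) = 1/(37064 + 30859) = 1/67923 ≈ 1.4723e-5)
t = -7389
((t - 6819)/(-9067 + 3503))/g - 24523/31815 = ((-7389 - 6819)/(-9067 + 3503))/(1/67923) - 24523/31815 = -14208/(-5564)*67923 - 24523*1/31815 = -14208*(-1/5564)*67923 - 24523/31815 = (3552/1391)*67923 - 24523/31815 = 241262496/1391 - 24523/31815 = 7675732198747/44254665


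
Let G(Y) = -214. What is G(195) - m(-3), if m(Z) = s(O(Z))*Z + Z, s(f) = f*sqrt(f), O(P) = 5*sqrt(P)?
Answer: -211 + 15*3**(3/4)*sqrt(5)*I**(3/2) ≈ -265.06 + 54.063*I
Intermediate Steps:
s(f) = f**(3/2)
m(Z) = Z + 5*sqrt(5)*Z**(7/4) (m(Z) = (5*sqrt(Z))**(3/2)*Z + Z = (5*sqrt(5)*Z**(3/4))*Z + Z = 5*sqrt(5)*Z**(7/4) + Z = Z + 5*sqrt(5)*Z**(7/4))
G(195) - m(-3) = -214 - (-3 + 5*sqrt(5)*(-3)**(7/4)) = -214 - (-3 + 5*sqrt(5)*(-3*(-3)**(3/4))) = -214 - (-3 - 15*(-3)**(3/4)*sqrt(5)) = -214 + (3 + 15*(-3)**(3/4)*sqrt(5)) = -211 + 15*(-3)**(3/4)*sqrt(5)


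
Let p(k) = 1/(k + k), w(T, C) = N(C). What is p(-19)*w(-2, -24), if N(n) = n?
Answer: 12/19 ≈ 0.63158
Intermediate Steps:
w(T, C) = C
p(k) = 1/(2*k)
p(-19)*w(-2, -24) = ((½)/(-19))*(-24) = ((½)*(-1/19))*(-24) = -1/38*(-24) = 12/19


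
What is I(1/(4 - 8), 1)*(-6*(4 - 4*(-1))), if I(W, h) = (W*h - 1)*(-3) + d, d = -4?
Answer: 12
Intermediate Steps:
I(W, h) = -1 - 3*W*h (I(W, h) = (W*h - 1)*(-3) - 4 = (-1 + W*h)*(-3) - 4 = (3 - 3*W*h) - 4 = -1 - 3*W*h)
I(1/(4 - 8), 1)*(-6*(4 - 4*(-1))) = (-1 - 3*1/(4 - 8))*(-6*(4 - 4*(-1))) = (-1 - 3*1/(-4))*(-6*(4 + 4)) = (-1 - 3*(-1/4)*1)*(-6*8) = (-1 + 3/4)*(-48) = -1/4*(-48) = 12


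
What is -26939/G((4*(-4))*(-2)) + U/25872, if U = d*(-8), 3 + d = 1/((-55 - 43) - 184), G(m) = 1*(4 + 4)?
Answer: -79766357/23688 ≈ -3367.4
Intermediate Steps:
G(m) = 8 (G(m) = 1*8 = 8)
d = -847/282 (d = -3 + 1/((-55 - 43) - 184) = -3 + 1/(-98 - 184) = -3 + 1/(-282) = -3 - 1/282 = -847/282 ≈ -3.0035)
U = 3388/141 (U = -847/282*(-8) = 3388/141 ≈ 24.028)
-26939/G((4*(-4))*(-2)) + U/25872 = -26939/8 + (3388/141)/25872 = -26939*1/8 + (3388/141)*(1/25872) = -26939/8 + 11/11844 = -79766357/23688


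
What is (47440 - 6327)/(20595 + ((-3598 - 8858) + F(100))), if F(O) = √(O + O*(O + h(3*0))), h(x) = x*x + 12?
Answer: 334618707/66232021 - 411130*√113/66232021 ≈ 4.9862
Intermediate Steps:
h(x) = 12 + x² (h(x) = x² + 12 = 12 + x²)
F(O) = √(O + O*(12 + O)) (F(O) = √(O + O*(O + (12 + (3*0)²))) = √(O + O*(O + (12 + 0²))) = √(O + O*(O + (12 + 0))) = √(O + O*(O + 12)) = √(O + O*(12 + O)))
(47440 - 6327)/(20595 + ((-3598 - 8858) + F(100))) = (47440 - 6327)/(20595 + ((-3598 - 8858) + √(100*(13 + 100)))) = 41113/(20595 + (-12456 + √(100*113))) = 41113/(20595 + (-12456 + √11300)) = 41113/(20595 + (-12456 + 10*√113)) = 41113/(8139 + 10*√113)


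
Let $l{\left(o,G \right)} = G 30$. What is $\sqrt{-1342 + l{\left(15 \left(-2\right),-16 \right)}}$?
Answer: $i \sqrt{1822} \approx 42.685 i$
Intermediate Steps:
$l{\left(o,G \right)} = 30 G$
$\sqrt{-1342 + l{\left(15 \left(-2\right),-16 \right)}} = \sqrt{-1342 + 30 \left(-16\right)} = \sqrt{-1342 - 480} = \sqrt{-1822} = i \sqrt{1822}$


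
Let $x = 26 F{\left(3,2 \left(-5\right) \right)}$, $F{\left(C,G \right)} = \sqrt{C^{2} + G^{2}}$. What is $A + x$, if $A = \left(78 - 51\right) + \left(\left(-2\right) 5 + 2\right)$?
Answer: $19 + 26 \sqrt{109} \approx 290.45$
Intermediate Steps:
$A = 19$ ($A = \left(78 - 51\right) + \left(-10 + 2\right) = 27 - 8 = 19$)
$x = 26 \sqrt{109}$ ($x = 26 \sqrt{3^{2} + \left(2 \left(-5\right)\right)^{2}} = 26 \sqrt{9 + \left(-10\right)^{2}} = 26 \sqrt{9 + 100} = 26 \sqrt{109} \approx 271.45$)
$A + x = 19 + 26 \sqrt{109}$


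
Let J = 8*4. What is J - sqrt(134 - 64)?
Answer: 32 - sqrt(70) ≈ 23.633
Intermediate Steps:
J = 32
J - sqrt(134 - 64) = 32 - sqrt(134 - 64) = 32 - sqrt(70)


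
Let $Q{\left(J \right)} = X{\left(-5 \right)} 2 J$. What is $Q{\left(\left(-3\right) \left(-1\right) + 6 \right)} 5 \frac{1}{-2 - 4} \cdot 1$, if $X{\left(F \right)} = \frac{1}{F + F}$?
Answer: $\frac{3}{2} \approx 1.5$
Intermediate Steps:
$X{\left(F \right)} = \frac{1}{2 F}$
$Q{\left(J \right)} = - \frac{J}{5}$ ($Q{\left(J \right)} = \frac{1}{2 \left(-5\right)} 2 J = \frac{1}{2} \left(- \frac{1}{5}\right) 2 J = \left(- \frac{1}{10}\right) 2 J = - \frac{J}{5}$)
$Q{\left(\left(-3\right) \left(-1\right) + 6 \right)} 5 \frac{1}{-2 - 4} \cdot 1 = - \frac{\left(-3\right) \left(-1\right) + 6}{5} \cdot 5 \frac{1}{-2 - 4} \cdot 1 = - \frac{3 + 6}{5} \cdot 5 \frac{1}{-6} \cdot 1 = \left(- \frac{1}{5}\right) 9 \cdot 5 \left(\left(- \frac{1}{6}\right) 1\right) = \left(- \frac{9}{5}\right) 5 \left(- \frac{1}{6}\right) = \left(-9\right) \left(- \frac{1}{6}\right) = \frac{3}{2}$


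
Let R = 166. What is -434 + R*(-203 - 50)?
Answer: -42432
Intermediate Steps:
-434 + R*(-203 - 50) = -434 + 166*(-203 - 50) = -434 + 166*(-253) = -434 - 41998 = -42432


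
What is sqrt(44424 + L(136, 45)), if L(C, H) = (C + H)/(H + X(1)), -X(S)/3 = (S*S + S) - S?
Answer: sqrt(78371538)/42 ≈ 210.78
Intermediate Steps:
X(S) = -3*S**2 (X(S) = -3*((S*S + S) - S) = -3*((S**2 + S) - S) = -3*((S + S**2) - S) = -3*S**2)
L(C, H) = (C + H)/(-3 + H) (L(C, H) = (C + H)/(H - 3*1**2) = (C + H)/(H - 3*1) = (C + H)/(H - 3) = (C + H)/(-3 + H))
sqrt(44424 + L(136, 45)) = sqrt(44424 + (136 + 45)/(-3 + 45)) = sqrt(44424 + 181/42) = sqrt(1865989/42) = sqrt(78371538)/42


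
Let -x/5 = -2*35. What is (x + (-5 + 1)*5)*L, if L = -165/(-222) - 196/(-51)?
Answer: 951995/629 ≈ 1513.5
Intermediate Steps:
L = 17309/3774 (L = -165*(-1/222) - 196*(-1/51) = 55/74 + 196/51 = 17309/3774 ≈ 4.5864)
x = 350 (x = -(-10)*35 = -5*(-70) = 350)
(x + (-5 + 1)*5)*L = (350 + (-5 + 1)*5)*(17309/3774) = (350 - 4*5)*(17309/3774) = (350 - 20)*(17309/3774) = 330*(17309/3774) = 951995/629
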